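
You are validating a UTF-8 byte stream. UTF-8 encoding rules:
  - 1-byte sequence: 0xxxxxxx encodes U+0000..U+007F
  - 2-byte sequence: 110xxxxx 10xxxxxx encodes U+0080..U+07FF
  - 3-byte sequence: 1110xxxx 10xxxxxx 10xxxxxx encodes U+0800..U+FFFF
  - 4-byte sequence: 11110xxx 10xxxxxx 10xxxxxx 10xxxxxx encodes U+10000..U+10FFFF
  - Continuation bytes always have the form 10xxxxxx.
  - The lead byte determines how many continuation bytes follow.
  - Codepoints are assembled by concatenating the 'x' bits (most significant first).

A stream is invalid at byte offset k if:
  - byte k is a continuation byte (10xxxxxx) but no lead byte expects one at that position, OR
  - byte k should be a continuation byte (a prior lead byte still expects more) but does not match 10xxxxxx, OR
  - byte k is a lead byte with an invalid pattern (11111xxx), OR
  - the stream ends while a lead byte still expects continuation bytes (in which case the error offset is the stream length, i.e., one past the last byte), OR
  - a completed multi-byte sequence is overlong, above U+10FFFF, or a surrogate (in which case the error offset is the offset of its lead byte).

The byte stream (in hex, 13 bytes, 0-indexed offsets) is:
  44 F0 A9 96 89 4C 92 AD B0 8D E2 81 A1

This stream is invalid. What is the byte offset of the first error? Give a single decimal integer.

Byte[0]=44: 1-byte ASCII. cp=U+0044
Byte[1]=F0: 4-byte lead, need 3 cont bytes. acc=0x0
Byte[2]=A9: continuation. acc=(acc<<6)|0x29=0x29
Byte[3]=96: continuation. acc=(acc<<6)|0x16=0xA56
Byte[4]=89: continuation. acc=(acc<<6)|0x09=0x29589
Completed: cp=U+29589 (starts at byte 1)
Byte[5]=4C: 1-byte ASCII. cp=U+004C
Byte[6]=92: INVALID lead byte (not 0xxx/110x/1110/11110)

Answer: 6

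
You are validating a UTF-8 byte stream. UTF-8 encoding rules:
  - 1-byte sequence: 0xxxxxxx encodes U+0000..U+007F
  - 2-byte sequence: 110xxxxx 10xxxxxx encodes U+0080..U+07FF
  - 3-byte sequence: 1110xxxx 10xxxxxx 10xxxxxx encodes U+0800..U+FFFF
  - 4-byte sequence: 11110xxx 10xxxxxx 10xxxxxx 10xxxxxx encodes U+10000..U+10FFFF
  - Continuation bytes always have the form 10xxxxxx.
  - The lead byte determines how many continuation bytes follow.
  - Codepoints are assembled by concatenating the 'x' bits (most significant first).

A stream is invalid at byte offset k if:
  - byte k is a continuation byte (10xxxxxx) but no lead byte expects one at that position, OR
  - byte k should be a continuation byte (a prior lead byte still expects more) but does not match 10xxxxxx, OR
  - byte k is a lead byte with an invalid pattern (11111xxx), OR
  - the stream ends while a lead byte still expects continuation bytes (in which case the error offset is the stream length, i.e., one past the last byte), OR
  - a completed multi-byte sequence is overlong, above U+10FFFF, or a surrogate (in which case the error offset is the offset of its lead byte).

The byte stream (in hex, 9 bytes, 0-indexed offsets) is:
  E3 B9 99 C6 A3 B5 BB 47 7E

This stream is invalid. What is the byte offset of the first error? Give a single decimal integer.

Answer: 5

Derivation:
Byte[0]=E3: 3-byte lead, need 2 cont bytes. acc=0x3
Byte[1]=B9: continuation. acc=(acc<<6)|0x39=0xF9
Byte[2]=99: continuation. acc=(acc<<6)|0x19=0x3E59
Completed: cp=U+3E59 (starts at byte 0)
Byte[3]=C6: 2-byte lead, need 1 cont bytes. acc=0x6
Byte[4]=A3: continuation. acc=(acc<<6)|0x23=0x1A3
Completed: cp=U+01A3 (starts at byte 3)
Byte[5]=B5: INVALID lead byte (not 0xxx/110x/1110/11110)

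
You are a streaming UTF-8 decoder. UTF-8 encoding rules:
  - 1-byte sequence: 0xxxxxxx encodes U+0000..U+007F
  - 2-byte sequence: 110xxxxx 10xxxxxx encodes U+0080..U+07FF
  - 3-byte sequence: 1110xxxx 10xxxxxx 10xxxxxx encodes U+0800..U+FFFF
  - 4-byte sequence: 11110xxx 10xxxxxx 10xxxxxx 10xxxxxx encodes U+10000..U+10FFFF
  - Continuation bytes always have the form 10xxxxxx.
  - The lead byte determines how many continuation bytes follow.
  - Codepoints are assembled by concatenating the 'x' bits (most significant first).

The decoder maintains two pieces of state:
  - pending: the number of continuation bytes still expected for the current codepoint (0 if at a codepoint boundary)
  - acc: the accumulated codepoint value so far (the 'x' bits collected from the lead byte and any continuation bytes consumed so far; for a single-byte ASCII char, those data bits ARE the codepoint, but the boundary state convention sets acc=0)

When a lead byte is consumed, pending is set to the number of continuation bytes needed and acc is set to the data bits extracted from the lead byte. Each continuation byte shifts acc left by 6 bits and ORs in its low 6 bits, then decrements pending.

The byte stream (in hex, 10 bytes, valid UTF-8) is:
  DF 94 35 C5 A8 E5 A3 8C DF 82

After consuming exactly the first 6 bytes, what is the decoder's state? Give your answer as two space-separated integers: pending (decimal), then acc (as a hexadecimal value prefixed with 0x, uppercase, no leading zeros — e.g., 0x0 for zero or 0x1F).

Byte[0]=DF: 2-byte lead. pending=1, acc=0x1F
Byte[1]=94: continuation. acc=(acc<<6)|0x14=0x7D4, pending=0
Byte[2]=35: 1-byte. pending=0, acc=0x0
Byte[3]=C5: 2-byte lead. pending=1, acc=0x5
Byte[4]=A8: continuation. acc=(acc<<6)|0x28=0x168, pending=0
Byte[5]=E5: 3-byte lead. pending=2, acc=0x5

Answer: 2 0x5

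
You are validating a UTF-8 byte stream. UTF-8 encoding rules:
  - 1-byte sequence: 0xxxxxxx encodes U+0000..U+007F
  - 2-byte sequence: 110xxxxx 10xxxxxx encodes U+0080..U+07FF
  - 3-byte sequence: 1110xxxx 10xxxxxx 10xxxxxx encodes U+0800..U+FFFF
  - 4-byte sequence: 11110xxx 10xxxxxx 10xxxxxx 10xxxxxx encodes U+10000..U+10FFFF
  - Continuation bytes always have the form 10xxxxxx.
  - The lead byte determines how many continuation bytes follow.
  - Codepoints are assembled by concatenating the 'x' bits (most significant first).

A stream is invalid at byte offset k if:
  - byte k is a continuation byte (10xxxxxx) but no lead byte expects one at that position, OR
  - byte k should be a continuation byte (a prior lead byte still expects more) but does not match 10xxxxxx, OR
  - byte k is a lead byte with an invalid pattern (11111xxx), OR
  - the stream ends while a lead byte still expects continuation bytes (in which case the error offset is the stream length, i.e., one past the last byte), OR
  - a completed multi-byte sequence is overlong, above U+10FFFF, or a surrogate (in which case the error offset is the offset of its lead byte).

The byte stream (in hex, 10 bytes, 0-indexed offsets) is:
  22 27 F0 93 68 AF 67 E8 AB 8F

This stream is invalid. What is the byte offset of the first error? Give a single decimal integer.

Answer: 4

Derivation:
Byte[0]=22: 1-byte ASCII. cp=U+0022
Byte[1]=27: 1-byte ASCII. cp=U+0027
Byte[2]=F0: 4-byte lead, need 3 cont bytes. acc=0x0
Byte[3]=93: continuation. acc=(acc<<6)|0x13=0x13
Byte[4]=68: expected 10xxxxxx continuation. INVALID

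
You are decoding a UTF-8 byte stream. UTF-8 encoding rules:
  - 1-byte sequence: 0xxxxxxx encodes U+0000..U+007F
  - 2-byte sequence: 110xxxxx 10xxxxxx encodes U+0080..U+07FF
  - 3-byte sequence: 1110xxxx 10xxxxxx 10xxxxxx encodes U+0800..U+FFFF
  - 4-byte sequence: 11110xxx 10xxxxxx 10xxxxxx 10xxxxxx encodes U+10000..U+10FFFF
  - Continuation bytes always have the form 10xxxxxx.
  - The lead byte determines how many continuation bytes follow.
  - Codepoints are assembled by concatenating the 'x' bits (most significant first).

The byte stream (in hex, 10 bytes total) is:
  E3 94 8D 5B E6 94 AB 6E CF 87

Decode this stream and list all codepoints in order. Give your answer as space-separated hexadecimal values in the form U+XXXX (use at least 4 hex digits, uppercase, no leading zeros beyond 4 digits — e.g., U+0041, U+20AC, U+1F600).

Byte[0]=E3: 3-byte lead, need 2 cont bytes. acc=0x3
Byte[1]=94: continuation. acc=(acc<<6)|0x14=0xD4
Byte[2]=8D: continuation. acc=(acc<<6)|0x0D=0x350D
Completed: cp=U+350D (starts at byte 0)
Byte[3]=5B: 1-byte ASCII. cp=U+005B
Byte[4]=E6: 3-byte lead, need 2 cont bytes. acc=0x6
Byte[5]=94: continuation. acc=(acc<<6)|0x14=0x194
Byte[6]=AB: continuation. acc=(acc<<6)|0x2B=0x652B
Completed: cp=U+652B (starts at byte 4)
Byte[7]=6E: 1-byte ASCII. cp=U+006E
Byte[8]=CF: 2-byte lead, need 1 cont bytes. acc=0xF
Byte[9]=87: continuation. acc=(acc<<6)|0x07=0x3C7
Completed: cp=U+03C7 (starts at byte 8)

Answer: U+350D U+005B U+652B U+006E U+03C7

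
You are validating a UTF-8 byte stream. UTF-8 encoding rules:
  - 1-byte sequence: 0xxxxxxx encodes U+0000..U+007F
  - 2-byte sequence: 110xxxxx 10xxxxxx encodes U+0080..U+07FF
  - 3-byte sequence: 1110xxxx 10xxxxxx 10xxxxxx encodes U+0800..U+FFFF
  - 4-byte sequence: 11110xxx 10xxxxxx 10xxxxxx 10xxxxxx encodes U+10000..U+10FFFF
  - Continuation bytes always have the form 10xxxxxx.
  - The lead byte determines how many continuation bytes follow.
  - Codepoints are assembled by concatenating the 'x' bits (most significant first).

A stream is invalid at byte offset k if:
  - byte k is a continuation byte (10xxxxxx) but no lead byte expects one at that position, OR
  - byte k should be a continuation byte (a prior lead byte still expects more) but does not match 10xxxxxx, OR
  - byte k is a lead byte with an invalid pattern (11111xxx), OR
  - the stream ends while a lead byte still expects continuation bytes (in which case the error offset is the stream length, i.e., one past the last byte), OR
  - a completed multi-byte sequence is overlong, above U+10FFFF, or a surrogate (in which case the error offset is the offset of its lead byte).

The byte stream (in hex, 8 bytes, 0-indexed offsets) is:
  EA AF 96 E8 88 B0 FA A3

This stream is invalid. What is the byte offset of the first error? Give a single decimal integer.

Answer: 6

Derivation:
Byte[0]=EA: 3-byte lead, need 2 cont bytes. acc=0xA
Byte[1]=AF: continuation. acc=(acc<<6)|0x2F=0x2AF
Byte[2]=96: continuation. acc=(acc<<6)|0x16=0xABD6
Completed: cp=U+ABD6 (starts at byte 0)
Byte[3]=E8: 3-byte lead, need 2 cont bytes. acc=0x8
Byte[4]=88: continuation. acc=(acc<<6)|0x08=0x208
Byte[5]=B0: continuation. acc=(acc<<6)|0x30=0x8230
Completed: cp=U+8230 (starts at byte 3)
Byte[6]=FA: INVALID lead byte (not 0xxx/110x/1110/11110)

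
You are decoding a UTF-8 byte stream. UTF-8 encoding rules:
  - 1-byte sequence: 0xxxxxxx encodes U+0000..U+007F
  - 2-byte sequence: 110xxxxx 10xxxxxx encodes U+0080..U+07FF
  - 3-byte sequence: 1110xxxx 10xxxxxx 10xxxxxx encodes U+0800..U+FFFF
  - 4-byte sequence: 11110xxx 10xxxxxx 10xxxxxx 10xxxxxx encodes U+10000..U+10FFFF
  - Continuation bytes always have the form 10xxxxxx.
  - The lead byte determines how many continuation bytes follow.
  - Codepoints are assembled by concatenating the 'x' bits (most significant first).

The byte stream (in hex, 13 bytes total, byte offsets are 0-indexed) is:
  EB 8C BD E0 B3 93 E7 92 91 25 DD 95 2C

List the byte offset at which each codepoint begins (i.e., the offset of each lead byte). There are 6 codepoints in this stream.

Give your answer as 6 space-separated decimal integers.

Answer: 0 3 6 9 10 12

Derivation:
Byte[0]=EB: 3-byte lead, need 2 cont bytes. acc=0xB
Byte[1]=8C: continuation. acc=(acc<<6)|0x0C=0x2CC
Byte[2]=BD: continuation. acc=(acc<<6)|0x3D=0xB33D
Completed: cp=U+B33D (starts at byte 0)
Byte[3]=E0: 3-byte lead, need 2 cont bytes. acc=0x0
Byte[4]=B3: continuation. acc=(acc<<6)|0x33=0x33
Byte[5]=93: continuation. acc=(acc<<6)|0x13=0xCD3
Completed: cp=U+0CD3 (starts at byte 3)
Byte[6]=E7: 3-byte lead, need 2 cont bytes. acc=0x7
Byte[7]=92: continuation. acc=(acc<<6)|0x12=0x1D2
Byte[8]=91: continuation. acc=(acc<<6)|0x11=0x7491
Completed: cp=U+7491 (starts at byte 6)
Byte[9]=25: 1-byte ASCII. cp=U+0025
Byte[10]=DD: 2-byte lead, need 1 cont bytes. acc=0x1D
Byte[11]=95: continuation. acc=(acc<<6)|0x15=0x755
Completed: cp=U+0755 (starts at byte 10)
Byte[12]=2C: 1-byte ASCII. cp=U+002C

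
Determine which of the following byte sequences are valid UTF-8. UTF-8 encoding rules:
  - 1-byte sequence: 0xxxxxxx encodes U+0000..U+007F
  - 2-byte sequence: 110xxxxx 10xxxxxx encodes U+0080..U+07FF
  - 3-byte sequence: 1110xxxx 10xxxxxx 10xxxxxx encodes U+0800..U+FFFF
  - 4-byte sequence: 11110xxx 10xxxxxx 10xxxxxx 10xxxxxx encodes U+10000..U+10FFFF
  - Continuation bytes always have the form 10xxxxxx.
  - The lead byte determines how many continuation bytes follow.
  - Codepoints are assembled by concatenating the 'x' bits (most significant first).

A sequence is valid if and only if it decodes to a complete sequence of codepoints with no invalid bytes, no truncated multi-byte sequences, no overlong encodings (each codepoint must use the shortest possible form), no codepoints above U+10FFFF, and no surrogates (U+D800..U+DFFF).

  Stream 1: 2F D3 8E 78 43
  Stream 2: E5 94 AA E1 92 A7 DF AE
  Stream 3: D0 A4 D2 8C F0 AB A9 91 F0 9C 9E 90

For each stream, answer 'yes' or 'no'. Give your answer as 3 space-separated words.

Stream 1: decodes cleanly. VALID
Stream 2: decodes cleanly. VALID
Stream 3: decodes cleanly. VALID

Answer: yes yes yes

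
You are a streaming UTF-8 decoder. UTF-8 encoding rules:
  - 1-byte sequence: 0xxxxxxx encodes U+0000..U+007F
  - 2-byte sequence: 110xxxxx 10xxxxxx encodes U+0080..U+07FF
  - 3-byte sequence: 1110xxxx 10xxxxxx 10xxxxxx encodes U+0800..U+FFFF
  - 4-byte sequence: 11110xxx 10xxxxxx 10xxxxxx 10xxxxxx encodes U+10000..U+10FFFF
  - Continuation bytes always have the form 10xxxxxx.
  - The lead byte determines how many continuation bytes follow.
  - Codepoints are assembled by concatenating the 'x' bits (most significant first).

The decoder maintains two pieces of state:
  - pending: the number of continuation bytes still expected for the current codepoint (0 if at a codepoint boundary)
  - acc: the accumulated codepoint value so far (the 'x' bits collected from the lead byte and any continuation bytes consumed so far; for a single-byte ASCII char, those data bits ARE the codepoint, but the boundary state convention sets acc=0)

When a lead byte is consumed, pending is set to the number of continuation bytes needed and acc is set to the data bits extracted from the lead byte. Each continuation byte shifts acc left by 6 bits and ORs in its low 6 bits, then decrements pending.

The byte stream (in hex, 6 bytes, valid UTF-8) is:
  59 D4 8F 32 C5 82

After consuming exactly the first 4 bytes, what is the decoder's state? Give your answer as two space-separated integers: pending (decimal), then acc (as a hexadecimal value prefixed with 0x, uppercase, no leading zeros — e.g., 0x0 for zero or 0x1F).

Byte[0]=59: 1-byte. pending=0, acc=0x0
Byte[1]=D4: 2-byte lead. pending=1, acc=0x14
Byte[2]=8F: continuation. acc=(acc<<6)|0x0F=0x50F, pending=0
Byte[3]=32: 1-byte. pending=0, acc=0x0

Answer: 0 0x0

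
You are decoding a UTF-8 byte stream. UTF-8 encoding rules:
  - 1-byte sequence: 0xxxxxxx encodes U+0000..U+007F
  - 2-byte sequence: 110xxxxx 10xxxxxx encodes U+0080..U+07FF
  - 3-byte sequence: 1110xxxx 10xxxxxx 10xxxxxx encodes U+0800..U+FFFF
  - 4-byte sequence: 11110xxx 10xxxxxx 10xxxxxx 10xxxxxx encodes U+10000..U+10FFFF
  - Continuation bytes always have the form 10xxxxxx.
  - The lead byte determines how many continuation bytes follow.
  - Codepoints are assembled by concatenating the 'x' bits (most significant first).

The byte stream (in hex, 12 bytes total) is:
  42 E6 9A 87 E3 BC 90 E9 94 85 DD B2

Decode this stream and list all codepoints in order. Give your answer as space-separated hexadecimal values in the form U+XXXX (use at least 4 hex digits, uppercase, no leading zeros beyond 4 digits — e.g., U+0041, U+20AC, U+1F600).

Byte[0]=42: 1-byte ASCII. cp=U+0042
Byte[1]=E6: 3-byte lead, need 2 cont bytes. acc=0x6
Byte[2]=9A: continuation. acc=(acc<<6)|0x1A=0x19A
Byte[3]=87: continuation. acc=(acc<<6)|0x07=0x6687
Completed: cp=U+6687 (starts at byte 1)
Byte[4]=E3: 3-byte lead, need 2 cont bytes. acc=0x3
Byte[5]=BC: continuation. acc=(acc<<6)|0x3C=0xFC
Byte[6]=90: continuation. acc=(acc<<6)|0x10=0x3F10
Completed: cp=U+3F10 (starts at byte 4)
Byte[7]=E9: 3-byte lead, need 2 cont bytes. acc=0x9
Byte[8]=94: continuation. acc=(acc<<6)|0x14=0x254
Byte[9]=85: continuation. acc=(acc<<6)|0x05=0x9505
Completed: cp=U+9505 (starts at byte 7)
Byte[10]=DD: 2-byte lead, need 1 cont bytes. acc=0x1D
Byte[11]=B2: continuation. acc=(acc<<6)|0x32=0x772
Completed: cp=U+0772 (starts at byte 10)

Answer: U+0042 U+6687 U+3F10 U+9505 U+0772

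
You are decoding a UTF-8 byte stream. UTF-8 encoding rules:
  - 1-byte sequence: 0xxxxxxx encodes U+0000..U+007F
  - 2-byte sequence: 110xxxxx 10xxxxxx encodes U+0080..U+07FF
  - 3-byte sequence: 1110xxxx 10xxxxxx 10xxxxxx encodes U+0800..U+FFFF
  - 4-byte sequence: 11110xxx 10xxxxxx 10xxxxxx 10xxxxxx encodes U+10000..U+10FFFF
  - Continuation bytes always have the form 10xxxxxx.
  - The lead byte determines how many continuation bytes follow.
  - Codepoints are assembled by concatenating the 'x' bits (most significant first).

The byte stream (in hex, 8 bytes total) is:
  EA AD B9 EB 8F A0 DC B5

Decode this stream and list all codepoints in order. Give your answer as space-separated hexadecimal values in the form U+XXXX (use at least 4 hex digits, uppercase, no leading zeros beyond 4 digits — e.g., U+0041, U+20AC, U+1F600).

Answer: U+AB79 U+B3E0 U+0735

Derivation:
Byte[0]=EA: 3-byte lead, need 2 cont bytes. acc=0xA
Byte[1]=AD: continuation. acc=(acc<<6)|0x2D=0x2AD
Byte[2]=B9: continuation. acc=(acc<<6)|0x39=0xAB79
Completed: cp=U+AB79 (starts at byte 0)
Byte[3]=EB: 3-byte lead, need 2 cont bytes. acc=0xB
Byte[4]=8F: continuation. acc=(acc<<6)|0x0F=0x2CF
Byte[5]=A0: continuation. acc=(acc<<6)|0x20=0xB3E0
Completed: cp=U+B3E0 (starts at byte 3)
Byte[6]=DC: 2-byte lead, need 1 cont bytes. acc=0x1C
Byte[7]=B5: continuation. acc=(acc<<6)|0x35=0x735
Completed: cp=U+0735 (starts at byte 6)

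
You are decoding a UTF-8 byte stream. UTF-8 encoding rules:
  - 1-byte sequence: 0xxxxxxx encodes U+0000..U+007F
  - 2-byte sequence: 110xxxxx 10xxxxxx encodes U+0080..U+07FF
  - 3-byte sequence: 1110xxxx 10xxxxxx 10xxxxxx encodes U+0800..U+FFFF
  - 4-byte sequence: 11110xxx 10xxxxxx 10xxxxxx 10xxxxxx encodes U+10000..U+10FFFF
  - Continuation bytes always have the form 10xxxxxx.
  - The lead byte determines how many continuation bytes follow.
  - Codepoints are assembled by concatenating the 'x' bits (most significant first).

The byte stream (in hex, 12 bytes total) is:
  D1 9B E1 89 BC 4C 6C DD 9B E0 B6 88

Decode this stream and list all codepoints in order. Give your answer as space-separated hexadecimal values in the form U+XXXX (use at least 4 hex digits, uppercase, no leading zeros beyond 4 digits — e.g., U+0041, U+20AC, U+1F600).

Answer: U+045B U+127C U+004C U+006C U+075B U+0D88

Derivation:
Byte[0]=D1: 2-byte lead, need 1 cont bytes. acc=0x11
Byte[1]=9B: continuation. acc=(acc<<6)|0x1B=0x45B
Completed: cp=U+045B (starts at byte 0)
Byte[2]=E1: 3-byte lead, need 2 cont bytes. acc=0x1
Byte[3]=89: continuation. acc=(acc<<6)|0x09=0x49
Byte[4]=BC: continuation. acc=(acc<<6)|0x3C=0x127C
Completed: cp=U+127C (starts at byte 2)
Byte[5]=4C: 1-byte ASCII. cp=U+004C
Byte[6]=6C: 1-byte ASCII. cp=U+006C
Byte[7]=DD: 2-byte lead, need 1 cont bytes. acc=0x1D
Byte[8]=9B: continuation. acc=(acc<<6)|0x1B=0x75B
Completed: cp=U+075B (starts at byte 7)
Byte[9]=E0: 3-byte lead, need 2 cont bytes. acc=0x0
Byte[10]=B6: continuation. acc=(acc<<6)|0x36=0x36
Byte[11]=88: continuation. acc=(acc<<6)|0x08=0xD88
Completed: cp=U+0D88 (starts at byte 9)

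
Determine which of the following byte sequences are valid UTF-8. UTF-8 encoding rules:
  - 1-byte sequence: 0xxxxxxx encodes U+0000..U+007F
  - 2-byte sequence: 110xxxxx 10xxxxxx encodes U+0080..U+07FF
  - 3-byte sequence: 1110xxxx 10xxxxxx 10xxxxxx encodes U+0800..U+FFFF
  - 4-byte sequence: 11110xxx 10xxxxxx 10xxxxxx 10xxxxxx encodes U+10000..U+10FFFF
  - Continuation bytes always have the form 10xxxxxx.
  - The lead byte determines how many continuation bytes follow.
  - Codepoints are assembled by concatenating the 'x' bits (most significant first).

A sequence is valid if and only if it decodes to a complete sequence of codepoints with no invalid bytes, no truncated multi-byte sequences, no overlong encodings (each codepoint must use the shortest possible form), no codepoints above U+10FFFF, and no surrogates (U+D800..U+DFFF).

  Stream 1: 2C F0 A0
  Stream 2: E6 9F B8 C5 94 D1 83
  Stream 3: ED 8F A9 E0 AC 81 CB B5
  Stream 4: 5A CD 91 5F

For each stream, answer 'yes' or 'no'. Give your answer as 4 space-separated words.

Stream 1: error at byte offset 3. INVALID
Stream 2: decodes cleanly. VALID
Stream 3: decodes cleanly. VALID
Stream 4: decodes cleanly. VALID

Answer: no yes yes yes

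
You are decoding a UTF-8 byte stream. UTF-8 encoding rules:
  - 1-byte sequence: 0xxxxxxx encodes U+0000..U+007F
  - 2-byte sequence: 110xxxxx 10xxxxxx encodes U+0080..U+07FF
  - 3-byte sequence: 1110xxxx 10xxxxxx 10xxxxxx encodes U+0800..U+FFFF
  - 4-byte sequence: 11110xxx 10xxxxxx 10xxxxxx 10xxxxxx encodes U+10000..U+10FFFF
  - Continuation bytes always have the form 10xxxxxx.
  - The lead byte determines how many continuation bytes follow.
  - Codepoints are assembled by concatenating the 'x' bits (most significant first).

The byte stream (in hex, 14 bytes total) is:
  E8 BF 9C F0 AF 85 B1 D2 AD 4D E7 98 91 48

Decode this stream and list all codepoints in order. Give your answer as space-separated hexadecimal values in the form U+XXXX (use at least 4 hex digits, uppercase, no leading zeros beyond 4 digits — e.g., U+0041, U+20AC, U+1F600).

Byte[0]=E8: 3-byte lead, need 2 cont bytes. acc=0x8
Byte[1]=BF: continuation. acc=(acc<<6)|0x3F=0x23F
Byte[2]=9C: continuation. acc=(acc<<6)|0x1C=0x8FDC
Completed: cp=U+8FDC (starts at byte 0)
Byte[3]=F0: 4-byte lead, need 3 cont bytes. acc=0x0
Byte[4]=AF: continuation. acc=(acc<<6)|0x2F=0x2F
Byte[5]=85: continuation. acc=(acc<<6)|0x05=0xBC5
Byte[6]=B1: continuation. acc=(acc<<6)|0x31=0x2F171
Completed: cp=U+2F171 (starts at byte 3)
Byte[7]=D2: 2-byte lead, need 1 cont bytes. acc=0x12
Byte[8]=AD: continuation. acc=(acc<<6)|0x2D=0x4AD
Completed: cp=U+04AD (starts at byte 7)
Byte[9]=4D: 1-byte ASCII. cp=U+004D
Byte[10]=E7: 3-byte lead, need 2 cont bytes. acc=0x7
Byte[11]=98: continuation. acc=(acc<<6)|0x18=0x1D8
Byte[12]=91: continuation. acc=(acc<<6)|0x11=0x7611
Completed: cp=U+7611 (starts at byte 10)
Byte[13]=48: 1-byte ASCII. cp=U+0048

Answer: U+8FDC U+2F171 U+04AD U+004D U+7611 U+0048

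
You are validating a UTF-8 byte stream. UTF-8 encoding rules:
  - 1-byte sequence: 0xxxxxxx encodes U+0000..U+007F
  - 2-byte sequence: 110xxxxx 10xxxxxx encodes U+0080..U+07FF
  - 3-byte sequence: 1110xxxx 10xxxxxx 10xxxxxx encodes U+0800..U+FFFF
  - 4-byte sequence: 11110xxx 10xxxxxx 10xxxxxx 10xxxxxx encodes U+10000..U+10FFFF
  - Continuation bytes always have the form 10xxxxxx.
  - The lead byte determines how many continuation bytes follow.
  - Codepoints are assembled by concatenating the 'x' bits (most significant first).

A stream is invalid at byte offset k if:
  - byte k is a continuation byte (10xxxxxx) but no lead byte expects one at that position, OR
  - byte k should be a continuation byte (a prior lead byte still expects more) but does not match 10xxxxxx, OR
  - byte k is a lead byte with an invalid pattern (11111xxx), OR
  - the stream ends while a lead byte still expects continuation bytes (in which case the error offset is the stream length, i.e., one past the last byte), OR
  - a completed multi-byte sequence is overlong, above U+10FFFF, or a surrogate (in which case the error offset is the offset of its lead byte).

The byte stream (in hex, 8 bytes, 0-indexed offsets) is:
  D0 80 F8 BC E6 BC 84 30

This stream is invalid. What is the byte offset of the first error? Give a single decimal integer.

Answer: 2

Derivation:
Byte[0]=D0: 2-byte lead, need 1 cont bytes. acc=0x10
Byte[1]=80: continuation. acc=(acc<<6)|0x00=0x400
Completed: cp=U+0400 (starts at byte 0)
Byte[2]=F8: INVALID lead byte (not 0xxx/110x/1110/11110)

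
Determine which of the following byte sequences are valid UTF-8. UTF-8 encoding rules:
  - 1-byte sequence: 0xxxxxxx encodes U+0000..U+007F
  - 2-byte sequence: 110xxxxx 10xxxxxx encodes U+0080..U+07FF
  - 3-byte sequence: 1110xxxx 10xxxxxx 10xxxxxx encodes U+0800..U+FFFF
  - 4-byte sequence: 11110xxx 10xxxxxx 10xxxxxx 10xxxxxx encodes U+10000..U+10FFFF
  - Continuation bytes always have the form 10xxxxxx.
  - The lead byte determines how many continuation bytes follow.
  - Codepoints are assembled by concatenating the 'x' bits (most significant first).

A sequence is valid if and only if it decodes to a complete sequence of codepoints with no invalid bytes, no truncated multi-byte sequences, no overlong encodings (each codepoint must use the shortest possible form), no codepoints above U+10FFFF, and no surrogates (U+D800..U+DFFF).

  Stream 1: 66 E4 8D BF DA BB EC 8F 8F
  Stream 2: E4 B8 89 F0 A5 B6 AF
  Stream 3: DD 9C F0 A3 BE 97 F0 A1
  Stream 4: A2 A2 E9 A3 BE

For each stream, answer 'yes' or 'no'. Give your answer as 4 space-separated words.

Stream 1: decodes cleanly. VALID
Stream 2: decodes cleanly. VALID
Stream 3: error at byte offset 8. INVALID
Stream 4: error at byte offset 0. INVALID

Answer: yes yes no no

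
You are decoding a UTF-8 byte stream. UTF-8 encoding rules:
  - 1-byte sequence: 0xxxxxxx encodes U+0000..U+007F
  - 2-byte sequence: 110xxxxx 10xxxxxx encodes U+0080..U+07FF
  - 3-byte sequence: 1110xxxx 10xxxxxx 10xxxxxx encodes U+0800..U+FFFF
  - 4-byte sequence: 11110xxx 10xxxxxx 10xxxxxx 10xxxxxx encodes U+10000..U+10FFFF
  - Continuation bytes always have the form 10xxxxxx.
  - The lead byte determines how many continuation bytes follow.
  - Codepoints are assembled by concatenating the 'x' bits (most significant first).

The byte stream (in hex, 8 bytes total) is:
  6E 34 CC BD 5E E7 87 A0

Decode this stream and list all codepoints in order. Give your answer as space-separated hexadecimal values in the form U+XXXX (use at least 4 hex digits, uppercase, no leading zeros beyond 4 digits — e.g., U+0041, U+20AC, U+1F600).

Answer: U+006E U+0034 U+033D U+005E U+71E0

Derivation:
Byte[0]=6E: 1-byte ASCII. cp=U+006E
Byte[1]=34: 1-byte ASCII. cp=U+0034
Byte[2]=CC: 2-byte lead, need 1 cont bytes. acc=0xC
Byte[3]=BD: continuation. acc=(acc<<6)|0x3D=0x33D
Completed: cp=U+033D (starts at byte 2)
Byte[4]=5E: 1-byte ASCII. cp=U+005E
Byte[5]=E7: 3-byte lead, need 2 cont bytes. acc=0x7
Byte[6]=87: continuation. acc=(acc<<6)|0x07=0x1C7
Byte[7]=A0: continuation. acc=(acc<<6)|0x20=0x71E0
Completed: cp=U+71E0 (starts at byte 5)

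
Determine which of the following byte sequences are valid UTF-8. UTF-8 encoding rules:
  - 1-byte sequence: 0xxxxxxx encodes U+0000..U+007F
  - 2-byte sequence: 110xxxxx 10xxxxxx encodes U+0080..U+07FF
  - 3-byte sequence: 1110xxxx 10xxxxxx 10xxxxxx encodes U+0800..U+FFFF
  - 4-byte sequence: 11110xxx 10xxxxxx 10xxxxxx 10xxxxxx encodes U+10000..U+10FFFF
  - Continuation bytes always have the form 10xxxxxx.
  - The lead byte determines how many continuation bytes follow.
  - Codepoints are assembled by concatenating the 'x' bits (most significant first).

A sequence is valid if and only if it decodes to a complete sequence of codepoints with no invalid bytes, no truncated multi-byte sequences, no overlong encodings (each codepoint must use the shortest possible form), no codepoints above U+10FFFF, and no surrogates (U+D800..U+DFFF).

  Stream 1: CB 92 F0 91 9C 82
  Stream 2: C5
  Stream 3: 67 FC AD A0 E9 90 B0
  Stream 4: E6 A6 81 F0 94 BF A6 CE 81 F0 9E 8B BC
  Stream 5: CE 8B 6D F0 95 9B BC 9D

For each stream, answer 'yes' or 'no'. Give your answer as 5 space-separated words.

Stream 1: decodes cleanly. VALID
Stream 2: error at byte offset 1. INVALID
Stream 3: error at byte offset 1. INVALID
Stream 4: decodes cleanly. VALID
Stream 5: error at byte offset 7. INVALID

Answer: yes no no yes no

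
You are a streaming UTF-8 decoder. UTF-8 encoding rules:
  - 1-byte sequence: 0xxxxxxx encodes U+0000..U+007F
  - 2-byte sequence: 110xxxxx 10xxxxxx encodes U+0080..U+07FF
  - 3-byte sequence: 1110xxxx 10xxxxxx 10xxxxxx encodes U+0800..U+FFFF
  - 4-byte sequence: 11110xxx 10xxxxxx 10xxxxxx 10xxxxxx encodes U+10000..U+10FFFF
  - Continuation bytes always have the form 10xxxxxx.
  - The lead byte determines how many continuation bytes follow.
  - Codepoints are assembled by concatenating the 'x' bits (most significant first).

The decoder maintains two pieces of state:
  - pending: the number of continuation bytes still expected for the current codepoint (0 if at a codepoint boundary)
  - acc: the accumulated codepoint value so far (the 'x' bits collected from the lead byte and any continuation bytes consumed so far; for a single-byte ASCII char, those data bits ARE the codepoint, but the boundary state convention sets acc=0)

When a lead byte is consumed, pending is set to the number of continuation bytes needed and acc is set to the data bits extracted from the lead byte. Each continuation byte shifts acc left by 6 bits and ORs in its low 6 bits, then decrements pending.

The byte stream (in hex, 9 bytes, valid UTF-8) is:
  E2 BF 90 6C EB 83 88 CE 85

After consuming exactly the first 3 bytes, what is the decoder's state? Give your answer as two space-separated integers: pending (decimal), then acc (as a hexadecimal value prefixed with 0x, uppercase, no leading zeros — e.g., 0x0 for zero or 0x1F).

Byte[0]=E2: 3-byte lead. pending=2, acc=0x2
Byte[1]=BF: continuation. acc=(acc<<6)|0x3F=0xBF, pending=1
Byte[2]=90: continuation. acc=(acc<<6)|0x10=0x2FD0, pending=0

Answer: 0 0x2FD0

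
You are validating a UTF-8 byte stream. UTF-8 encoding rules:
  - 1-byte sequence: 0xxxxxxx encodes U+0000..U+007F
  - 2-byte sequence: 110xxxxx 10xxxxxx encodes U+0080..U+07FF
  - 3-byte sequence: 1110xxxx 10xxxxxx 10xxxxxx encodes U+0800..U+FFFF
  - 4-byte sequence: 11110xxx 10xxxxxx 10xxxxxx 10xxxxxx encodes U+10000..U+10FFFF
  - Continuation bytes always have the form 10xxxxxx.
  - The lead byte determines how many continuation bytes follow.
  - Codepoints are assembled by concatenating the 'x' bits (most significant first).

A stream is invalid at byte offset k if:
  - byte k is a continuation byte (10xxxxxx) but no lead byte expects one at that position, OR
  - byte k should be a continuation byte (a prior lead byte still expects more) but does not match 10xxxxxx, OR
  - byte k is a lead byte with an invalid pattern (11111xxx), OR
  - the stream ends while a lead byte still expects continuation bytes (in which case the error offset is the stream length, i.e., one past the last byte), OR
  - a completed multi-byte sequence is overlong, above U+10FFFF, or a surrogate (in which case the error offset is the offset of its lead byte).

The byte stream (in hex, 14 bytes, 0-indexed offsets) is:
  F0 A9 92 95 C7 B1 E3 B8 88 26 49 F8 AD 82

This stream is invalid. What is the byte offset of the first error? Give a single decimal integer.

Byte[0]=F0: 4-byte lead, need 3 cont bytes. acc=0x0
Byte[1]=A9: continuation. acc=(acc<<6)|0x29=0x29
Byte[2]=92: continuation. acc=(acc<<6)|0x12=0xA52
Byte[3]=95: continuation. acc=(acc<<6)|0x15=0x29495
Completed: cp=U+29495 (starts at byte 0)
Byte[4]=C7: 2-byte lead, need 1 cont bytes. acc=0x7
Byte[5]=B1: continuation. acc=(acc<<6)|0x31=0x1F1
Completed: cp=U+01F1 (starts at byte 4)
Byte[6]=E3: 3-byte lead, need 2 cont bytes. acc=0x3
Byte[7]=B8: continuation. acc=(acc<<6)|0x38=0xF8
Byte[8]=88: continuation. acc=(acc<<6)|0x08=0x3E08
Completed: cp=U+3E08 (starts at byte 6)
Byte[9]=26: 1-byte ASCII. cp=U+0026
Byte[10]=49: 1-byte ASCII. cp=U+0049
Byte[11]=F8: INVALID lead byte (not 0xxx/110x/1110/11110)

Answer: 11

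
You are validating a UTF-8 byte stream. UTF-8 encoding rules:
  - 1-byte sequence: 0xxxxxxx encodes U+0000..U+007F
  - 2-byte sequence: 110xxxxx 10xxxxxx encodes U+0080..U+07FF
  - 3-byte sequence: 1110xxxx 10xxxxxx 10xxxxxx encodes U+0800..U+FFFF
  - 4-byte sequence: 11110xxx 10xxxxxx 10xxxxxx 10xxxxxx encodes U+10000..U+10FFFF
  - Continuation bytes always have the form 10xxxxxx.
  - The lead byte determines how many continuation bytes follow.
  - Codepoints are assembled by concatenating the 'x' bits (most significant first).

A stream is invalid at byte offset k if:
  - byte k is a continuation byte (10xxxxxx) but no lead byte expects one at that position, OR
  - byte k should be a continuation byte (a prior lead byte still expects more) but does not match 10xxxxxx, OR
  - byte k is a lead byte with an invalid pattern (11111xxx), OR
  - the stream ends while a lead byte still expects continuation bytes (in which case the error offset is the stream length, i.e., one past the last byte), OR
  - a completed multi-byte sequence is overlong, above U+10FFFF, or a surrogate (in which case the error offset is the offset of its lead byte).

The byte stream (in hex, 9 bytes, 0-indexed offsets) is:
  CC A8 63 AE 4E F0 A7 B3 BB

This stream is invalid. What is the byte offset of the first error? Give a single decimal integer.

Byte[0]=CC: 2-byte lead, need 1 cont bytes. acc=0xC
Byte[1]=A8: continuation. acc=(acc<<6)|0x28=0x328
Completed: cp=U+0328 (starts at byte 0)
Byte[2]=63: 1-byte ASCII. cp=U+0063
Byte[3]=AE: INVALID lead byte (not 0xxx/110x/1110/11110)

Answer: 3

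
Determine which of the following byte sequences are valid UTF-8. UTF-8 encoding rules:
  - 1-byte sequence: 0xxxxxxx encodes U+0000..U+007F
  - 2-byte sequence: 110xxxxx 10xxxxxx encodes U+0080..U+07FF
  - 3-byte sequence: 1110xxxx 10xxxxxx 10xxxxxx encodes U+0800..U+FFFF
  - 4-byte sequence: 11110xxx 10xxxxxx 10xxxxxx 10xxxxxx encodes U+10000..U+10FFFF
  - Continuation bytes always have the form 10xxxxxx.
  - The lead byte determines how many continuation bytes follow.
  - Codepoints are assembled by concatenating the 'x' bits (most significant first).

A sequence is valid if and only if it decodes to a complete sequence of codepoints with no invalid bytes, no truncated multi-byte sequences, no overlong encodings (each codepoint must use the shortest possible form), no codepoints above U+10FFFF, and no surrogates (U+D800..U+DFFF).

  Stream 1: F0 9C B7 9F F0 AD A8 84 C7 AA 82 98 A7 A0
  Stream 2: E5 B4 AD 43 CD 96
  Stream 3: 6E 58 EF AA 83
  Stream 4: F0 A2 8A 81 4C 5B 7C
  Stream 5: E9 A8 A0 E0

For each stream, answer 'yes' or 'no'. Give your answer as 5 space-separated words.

Stream 1: error at byte offset 10. INVALID
Stream 2: decodes cleanly. VALID
Stream 3: decodes cleanly. VALID
Stream 4: decodes cleanly. VALID
Stream 5: error at byte offset 4. INVALID

Answer: no yes yes yes no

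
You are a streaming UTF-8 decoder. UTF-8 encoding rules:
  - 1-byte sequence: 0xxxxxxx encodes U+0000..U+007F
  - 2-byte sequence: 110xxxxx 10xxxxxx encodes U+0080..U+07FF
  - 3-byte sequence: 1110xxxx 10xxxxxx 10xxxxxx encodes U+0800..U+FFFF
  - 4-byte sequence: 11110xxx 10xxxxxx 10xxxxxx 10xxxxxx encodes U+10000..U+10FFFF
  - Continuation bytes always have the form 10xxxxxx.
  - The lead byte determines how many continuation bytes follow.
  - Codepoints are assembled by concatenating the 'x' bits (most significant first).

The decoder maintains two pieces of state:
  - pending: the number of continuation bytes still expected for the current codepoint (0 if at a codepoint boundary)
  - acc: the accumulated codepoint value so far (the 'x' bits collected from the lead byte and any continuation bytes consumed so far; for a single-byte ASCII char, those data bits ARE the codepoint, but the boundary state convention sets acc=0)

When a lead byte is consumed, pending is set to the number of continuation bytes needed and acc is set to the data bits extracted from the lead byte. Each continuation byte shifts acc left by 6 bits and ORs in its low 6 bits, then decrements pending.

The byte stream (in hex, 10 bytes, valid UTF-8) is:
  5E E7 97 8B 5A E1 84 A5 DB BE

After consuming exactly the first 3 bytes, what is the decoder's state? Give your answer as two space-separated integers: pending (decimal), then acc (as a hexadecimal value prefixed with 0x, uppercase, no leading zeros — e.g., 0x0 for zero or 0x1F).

Answer: 1 0x1D7

Derivation:
Byte[0]=5E: 1-byte. pending=0, acc=0x0
Byte[1]=E7: 3-byte lead. pending=2, acc=0x7
Byte[2]=97: continuation. acc=(acc<<6)|0x17=0x1D7, pending=1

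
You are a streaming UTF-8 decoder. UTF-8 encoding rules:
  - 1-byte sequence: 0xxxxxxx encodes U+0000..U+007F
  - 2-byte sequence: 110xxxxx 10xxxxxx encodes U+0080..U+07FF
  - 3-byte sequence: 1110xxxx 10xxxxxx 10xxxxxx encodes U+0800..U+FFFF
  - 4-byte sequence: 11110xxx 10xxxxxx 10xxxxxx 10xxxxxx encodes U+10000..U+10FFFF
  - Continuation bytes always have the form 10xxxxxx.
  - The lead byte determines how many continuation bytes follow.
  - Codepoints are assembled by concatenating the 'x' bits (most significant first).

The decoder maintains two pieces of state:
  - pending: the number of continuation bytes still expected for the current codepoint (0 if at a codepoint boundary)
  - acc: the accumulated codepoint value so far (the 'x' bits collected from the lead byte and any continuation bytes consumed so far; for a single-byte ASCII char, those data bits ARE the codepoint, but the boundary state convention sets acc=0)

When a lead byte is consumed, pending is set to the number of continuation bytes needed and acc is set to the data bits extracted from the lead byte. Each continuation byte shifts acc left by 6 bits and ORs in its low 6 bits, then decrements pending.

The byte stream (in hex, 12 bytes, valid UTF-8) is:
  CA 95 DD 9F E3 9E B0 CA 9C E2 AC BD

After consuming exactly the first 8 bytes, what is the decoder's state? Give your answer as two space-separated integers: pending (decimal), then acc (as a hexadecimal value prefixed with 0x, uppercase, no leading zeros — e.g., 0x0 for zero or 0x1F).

Byte[0]=CA: 2-byte lead. pending=1, acc=0xA
Byte[1]=95: continuation. acc=(acc<<6)|0x15=0x295, pending=0
Byte[2]=DD: 2-byte lead. pending=1, acc=0x1D
Byte[3]=9F: continuation. acc=(acc<<6)|0x1F=0x75F, pending=0
Byte[4]=E3: 3-byte lead. pending=2, acc=0x3
Byte[5]=9E: continuation. acc=(acc<<6)|0x1E=0xDE, pending=1
Byte[6]=B0: continuation. acc=(acc<<6)|0x30=0x37B0, pending=0
Byte[7]=CA: 2-byte lead. pending=1, acc=0xA

Answer: 1 0xA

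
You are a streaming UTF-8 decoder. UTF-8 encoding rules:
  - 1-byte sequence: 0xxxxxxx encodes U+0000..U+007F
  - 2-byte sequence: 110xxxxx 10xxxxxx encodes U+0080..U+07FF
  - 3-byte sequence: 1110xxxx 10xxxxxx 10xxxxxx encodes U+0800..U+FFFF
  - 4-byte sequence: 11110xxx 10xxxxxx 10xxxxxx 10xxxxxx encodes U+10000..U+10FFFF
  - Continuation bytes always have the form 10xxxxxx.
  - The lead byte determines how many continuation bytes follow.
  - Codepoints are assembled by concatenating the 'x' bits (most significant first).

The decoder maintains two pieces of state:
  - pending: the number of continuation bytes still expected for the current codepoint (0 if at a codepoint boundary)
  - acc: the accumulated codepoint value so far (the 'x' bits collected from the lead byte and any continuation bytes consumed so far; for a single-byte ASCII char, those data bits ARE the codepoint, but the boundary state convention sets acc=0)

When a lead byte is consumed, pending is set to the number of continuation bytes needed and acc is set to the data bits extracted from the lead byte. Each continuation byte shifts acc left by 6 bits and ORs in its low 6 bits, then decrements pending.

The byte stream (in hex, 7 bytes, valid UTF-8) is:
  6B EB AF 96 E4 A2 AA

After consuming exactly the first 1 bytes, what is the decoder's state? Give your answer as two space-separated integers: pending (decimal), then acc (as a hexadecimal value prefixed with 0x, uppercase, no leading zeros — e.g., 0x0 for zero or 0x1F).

Byte[0]=6B: 1-byte. pending=0, acc=0x0

Answer: 0 0x0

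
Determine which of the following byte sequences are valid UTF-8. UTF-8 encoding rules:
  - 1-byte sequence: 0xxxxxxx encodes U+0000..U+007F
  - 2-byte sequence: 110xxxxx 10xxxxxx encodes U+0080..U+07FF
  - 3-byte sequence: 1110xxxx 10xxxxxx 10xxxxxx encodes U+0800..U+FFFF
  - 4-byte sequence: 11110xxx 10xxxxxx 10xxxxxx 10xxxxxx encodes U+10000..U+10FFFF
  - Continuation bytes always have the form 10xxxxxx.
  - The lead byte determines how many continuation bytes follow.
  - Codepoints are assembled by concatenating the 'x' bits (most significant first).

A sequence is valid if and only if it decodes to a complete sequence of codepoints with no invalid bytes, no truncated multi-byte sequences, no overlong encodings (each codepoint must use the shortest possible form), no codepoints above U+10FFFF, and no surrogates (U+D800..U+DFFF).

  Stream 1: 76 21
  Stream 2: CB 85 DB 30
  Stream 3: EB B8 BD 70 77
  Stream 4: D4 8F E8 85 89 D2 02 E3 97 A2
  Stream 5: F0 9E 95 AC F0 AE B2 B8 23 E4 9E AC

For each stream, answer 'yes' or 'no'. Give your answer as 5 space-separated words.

Stream 1: decodes cleanly. VALID
Stream 2: error at byte offset 3. INVALID
Stream 3: decodes cleanly. VALID
Stream 4: error at byte offset 6. INVALID
Stream 5: decodes cleanly. VALID

Answer: yes no yes no yes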